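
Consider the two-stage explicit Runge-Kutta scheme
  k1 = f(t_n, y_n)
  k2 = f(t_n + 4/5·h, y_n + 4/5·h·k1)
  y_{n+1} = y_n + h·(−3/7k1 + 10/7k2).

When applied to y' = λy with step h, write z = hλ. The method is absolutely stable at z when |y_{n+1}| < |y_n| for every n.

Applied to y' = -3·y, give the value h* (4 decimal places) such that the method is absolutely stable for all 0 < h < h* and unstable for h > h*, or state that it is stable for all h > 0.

(-0.8750,0); λ=-3 ⇒ h* = (7/8)/3 = 0.2917.

Set f=λy, z=hλ:
  k1=λy_n ⇒ h·k1=z·y_n;  k2=λ(1+4/5z)y_n ⇒ h·k2=z(1+4/5z)y_n
  y_{n+1}/y_n = 1 − 3/7z + 10/7z(1+4/5z) = 1 + z + 8/7z²
  R(z) = 1 + z + 8/7z².

Need |R(x)|<1, x<0.
x=-1.43: |R|=1.9070
R=1: x+8/7x²=0 ⇒ x=−7/8=-0.8750; min R=1−1/(4·8/7)=0.7812>−1
Confirm numerically:
  x=-0.815: |R|=0.94411 <1
  x=-0.598: |R|=0.81069 <1
  x=-0.376: |R|=0.78557 <1
  x=-1.211: |R|=1.46502 >1
  x=-1.158: |R|=1.37453 >1
Stable set (-0.8750, 0).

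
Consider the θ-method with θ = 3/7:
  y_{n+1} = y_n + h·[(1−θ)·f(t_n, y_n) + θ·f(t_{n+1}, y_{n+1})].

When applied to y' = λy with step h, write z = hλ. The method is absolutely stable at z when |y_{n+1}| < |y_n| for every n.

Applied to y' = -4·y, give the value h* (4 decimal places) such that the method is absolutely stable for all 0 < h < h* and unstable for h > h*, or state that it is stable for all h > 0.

(-14.0000,0); λ=-4 ⇒ h* = (14)/4 = 3.5000.

With y'=λy (z=hλ):
  y_{n+1} = y_n + z·[4/7·y_n + 3/7·y_{n+1}] ⇒ (1 − 3/7z)y_{n+1} = (1 + 4/7z)y_n
  ⇒ R(z) = (1 + 4/7z)/(1 − 3/7z).

Find x<0 with |R(x)|<1.
x=-0.81: |R|=0.3987
R=−1: 1+4/7x = −1+3/7x ⇒ -1/7x=2 ⇒ x=2/(-1/7)=-14.0000
Confirm numerically:
  x=-13.045: |R|=0.97930 <1
  x=-10.831: |R|=0.91976 <1
  x=-8.615: |R|=0.83605 <1
  x=-6.492: |R|=0.71642 <1
  x=-14.595: |R|=1.01172 >1
  x=-14.307: |R|=1.00615 >1
  x=-14.276: |R|=1.00554 >1
So |R|<1 on (-14.0000, 0).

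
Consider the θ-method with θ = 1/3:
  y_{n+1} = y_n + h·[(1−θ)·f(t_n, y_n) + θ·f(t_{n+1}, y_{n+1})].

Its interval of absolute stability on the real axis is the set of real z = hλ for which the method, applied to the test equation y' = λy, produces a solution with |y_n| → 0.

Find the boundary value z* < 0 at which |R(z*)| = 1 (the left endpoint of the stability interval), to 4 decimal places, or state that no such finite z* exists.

left endpoint -6.0000.

On y'=λy, z=hλ:
  y_{n+1} = y_n + z·[2/3·y_n + 1/3·y_{n+1}] ⇒ (1 − 1/3z)y_{n+1} = (1 + 2/3z)y_n
  R(z) = (1 + 2/3z)/(1 − 1/3z).

Solve |R(x)|<1 on ℝ⁻.
x=-0.4: |R|=0.6471
R=−1: 1+2/3x = −1+1/3x ⇒ -1/3x=2 ⇒ x=2/(-1/3)=-6.0000
Confirm numerically:
  x=-4.056: |R|=0.72449 <1
  x=-3.125: |R|=0.53061 <1
  x=-3.085: |R|=0.52095 <1
  x=-6.333: |R|=1.03568 >1
  x=-6.158: |R|=1.01725 >1
  x=-6.061: |R|=1.00673 >1
Stable set (-6.0000, 0).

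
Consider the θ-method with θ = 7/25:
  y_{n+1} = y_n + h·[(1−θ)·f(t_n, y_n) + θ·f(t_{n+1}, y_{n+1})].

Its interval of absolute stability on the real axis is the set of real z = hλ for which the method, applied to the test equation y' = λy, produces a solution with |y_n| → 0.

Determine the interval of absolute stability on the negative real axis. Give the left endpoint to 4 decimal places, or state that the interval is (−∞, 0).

With y'=λy (z=hλ):
  y_{n+1} = y_n + z·[18/25·y_n + 7/25·y_{n+1}] ⇒ (1 − 7/25z)y_{n+1} = (1 + 18/25z)y_n
  Hence R(z) = (1 + 18/25z)/(1 − 7/25z).

Solve |R(x)|<1 on ℝ⁻.
x=-0.88: |R|=0.2940
R=−1: 1+18/25x = −1+7/25x ⇒ -11/25x=2 ⇒ x=2/(-11/25)=-4.5455
Confirm numerically:
  x=-3.755: |R|=0.83046 <1
  x=-3.155: |R|=0.67516 <1
  x=-2.198: |R|=0.36062 <1
  x=-2.092: |R|=0.31924 <1
  x=-4.847: |R|=1.05629 >1
  x=-4.566: |R|=1.00397 >1
Interval (-4.5455, 0).

(-4.5455, 0).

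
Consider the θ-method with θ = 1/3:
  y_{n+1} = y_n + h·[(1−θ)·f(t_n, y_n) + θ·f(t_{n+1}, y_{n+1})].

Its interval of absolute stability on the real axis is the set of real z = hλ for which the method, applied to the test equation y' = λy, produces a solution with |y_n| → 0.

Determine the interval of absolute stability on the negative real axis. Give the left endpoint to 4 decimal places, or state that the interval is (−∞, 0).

Test eqn y'=λy, z=hλ:
  y_{n+1} = y_n + z·[2/3·y_n + 1/3·y_{n+1}] ⇒ (1 − 1/3z)y_{n+1} = (1 + 2/3z)y_n
  R(z) = (1 + 2/3z)/(1 − 1/3z).

Need |R(x)|<1, x<0.
x=-0.56: |R|=0.5281
R=−1: 1+2/3x = −1+1/3x ⇒ -1/3x=2 ⇒ x=2/(-1/3)=-6.0000
Confirm numerically:
  x=-3.425: |R|=0.59922 <1
  x=-2.768: |R|=0.43967 <1
  x=-2.628: |R|=0.40085 <1
  x=-6.591: |R|=1.06162 >1
  x=-6.240: |R|=1.02597 >1
  x=-6.208: |R|=1.02259 >1
So |R|<1 on (-6.0000, 0).

(-6.0000, 0).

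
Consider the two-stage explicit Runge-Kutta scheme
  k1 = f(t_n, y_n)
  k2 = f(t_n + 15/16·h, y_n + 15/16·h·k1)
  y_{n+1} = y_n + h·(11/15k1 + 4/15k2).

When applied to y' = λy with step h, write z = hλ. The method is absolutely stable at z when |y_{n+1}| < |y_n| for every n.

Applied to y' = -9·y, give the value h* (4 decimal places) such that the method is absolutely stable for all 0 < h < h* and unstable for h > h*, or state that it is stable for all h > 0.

(-4.0000,0); λ=-9 ⇒ h* = (4)/9 = 0.4444.

Test eqn y'=λy, z=hλ:
  k1=λy_n ⇒ h·k1=z·y_n;  k2=λ(1+15/16z)y_n ⇒ h·k2=z(1+15/16z)y_n
  y_{n+1}/y_n = 1 + 11/15z + 4/15z(1+15/16z) = 1 + z + 1/4z²
  so R(z) = 1 + z + 1/4z².

Solve |R(x)|<1 on ℝ⁻.
x=-1.25: |R|=0.1406
R=1: x+1/4x²=0 ⇒ x=−4=-4.0000; min R=1−1/(4·1/4)=0.0000>−1
Confirm numerically:
  x=-3.826: |R|=0.83357 <1
  x=-3.177: |R|=0.34633 <1
  x=-2.775: |R|=0.15016 <1
  x=-1.902: |R|=0.00240 <1
  x=-4.331: |R|=1.35839 >1
  x=-4.301: |R|=1.32365 >1
  x=-4.203: |R|=1.21330 >1
Stable set (-4.0000, 0).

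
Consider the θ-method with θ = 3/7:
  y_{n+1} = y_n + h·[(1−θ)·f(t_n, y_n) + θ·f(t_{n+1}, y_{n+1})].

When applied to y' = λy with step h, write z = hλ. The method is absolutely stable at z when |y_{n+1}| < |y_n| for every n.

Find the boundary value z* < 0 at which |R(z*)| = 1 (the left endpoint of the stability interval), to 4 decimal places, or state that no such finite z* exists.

On y'=λy, z=hλ:
  y_{n+1} = y_n + z·[4/7·y_n + 3/7·y_{n+1}] ⇒ (1 − 3/7z)y_{n+1} = (1 + 4/7z)y_n
  R(z) = (1 + 4/7z)/(1 − 3/7z).

Need |R(x)|<1, x<0.
x=-0.52: |R|=0.5748
R=−1: 1+4/7x = −1+3/7x ⇒ -1/7x=2 ⇒ x=2/(-1/7)=-14.0000
Confirm numerically:
  x=-11.778: |R|=0.94751 <1
  x=-7.183: |R|=0.76122 <1
  x=-6.210: |R|=0.69606 <1
  x=-14.339: |R|=1.00678 >1
  x=-14.285: |R|=1.00572 >1
  x=-14.219: |R|=1.00441 >1
Stable set (-14.0000, 0).

z* = -14.0000.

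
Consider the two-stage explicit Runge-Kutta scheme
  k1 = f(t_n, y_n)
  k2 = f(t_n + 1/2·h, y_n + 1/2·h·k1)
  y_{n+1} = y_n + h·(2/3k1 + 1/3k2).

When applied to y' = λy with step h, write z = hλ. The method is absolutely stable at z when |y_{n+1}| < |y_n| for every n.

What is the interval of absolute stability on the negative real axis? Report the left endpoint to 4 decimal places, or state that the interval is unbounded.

Set f=λy, z=hλ:
  k1=λy_n ⇒ h·k1=z·y_n;  k2=λ(1+1/2z)y_n ⇒ h·k2=z(1+1/2z)y_n
  y_{n+1}/y_n = 1 + 2/3z + 1/3z(1+1/2z) = 1 + z + 1/6z²
  Hence R(z) = 1 + z + 1/6z².

Find x<0 with |R(x)|<1.
x=-1.26: |R|=0.0046
R=1: x+1/6x²=0 ⇒ x=−6=-6.0000; min R=1−1/(4·1/6)=-0.5000>−1
Confirm numerically:
  x=-4.719: |R|=0.00751 <1
  x=-3.608: |R|=0.43839 <1
  x=-2.748: |R|=0.48942 <1
  x=-6.370: |R|=1.39282 >1
  x=-6.135: |R|=1.13804 >1
  x=-6.114: |R|=1.11617 >1
So |R|<1 on (-6.0000, 0).

(-6.0000, 0).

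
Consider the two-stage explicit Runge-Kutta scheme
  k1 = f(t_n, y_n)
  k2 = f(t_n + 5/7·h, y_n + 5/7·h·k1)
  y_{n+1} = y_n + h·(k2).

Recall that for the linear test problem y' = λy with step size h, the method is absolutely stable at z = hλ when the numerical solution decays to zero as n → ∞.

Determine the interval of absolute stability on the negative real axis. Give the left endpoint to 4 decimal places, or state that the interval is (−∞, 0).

With y'=λy (z=hλ):
  k1=λy_n ⇒ h·k1=z·y_n;  k2=λ(1+5/7z)y_n ⇒ h·k2=z(1+5/7z)y_n
  y_{n+1}/y_n = 1 + z(1+5/7z) = 1 + z + 5/7z²
  ⇒ R(z) = 1 + z + 5/7z².

Need |R(x)|<1, x<0.
x=-1.08: |R|=0.7531
R=1: x+5/7x²=0 ⇒ x=−7/5=-1.4000; min R=1−1/(4·5/7)=0.6500>−1
Confirm numerically:
  x=-0.939: |R|=0.69080 <1
  x=-0.893: |R|=0.67661 <1
  x=-0.776: |R|=0.65413 <1
  x=-1.755: |R|=1.44502 >1
  x=-1.741: |R|=1.42406 >1
  x=-1.653: |R|=1.29872 >1
So |R|<1 on (-1.4000, 0).

(-1.4000, 0).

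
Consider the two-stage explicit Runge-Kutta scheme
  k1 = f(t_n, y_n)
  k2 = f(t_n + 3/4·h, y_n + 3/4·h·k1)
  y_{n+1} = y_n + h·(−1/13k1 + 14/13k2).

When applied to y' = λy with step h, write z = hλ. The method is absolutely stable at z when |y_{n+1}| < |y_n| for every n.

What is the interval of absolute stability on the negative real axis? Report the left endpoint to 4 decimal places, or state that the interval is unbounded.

(-1.2381, 0).

With y'=λy (z=hλ):
  k1=λy_n ⇒ h·k1=z·y_n;  k2=λ(1+3/4z)y_n ⇒ h·k2=z(1+3/4z)y_n
  y_{n+1}/y_n = 1 − 1/13z + 14/13z(1+3/4z) = 1 + z + 21/26z²
  ⇒ R(z) = 1 + z + 21/26z².

Find x<0 with |R(x)|<1.
x=-0.38: |R|=0.7366
R=1: x+21/26x²=0 ⇒ x=−26/21=-1.2381; min R=1−1/(4·21/26)=0.6905>−1
Confirm numerically:
  x=-0.951: |R|=0.77948 <1
  x=-0.608: |R|=0.69057 <1
  x=-0.591: |R|=0.69111 <1
  x=-1.628: |R|=1.51269 >1
  x=-1.618: |R|=1.49648 >1
  x=-1.423: |R|=1.21252 >1
Interval (-1.2381, 0).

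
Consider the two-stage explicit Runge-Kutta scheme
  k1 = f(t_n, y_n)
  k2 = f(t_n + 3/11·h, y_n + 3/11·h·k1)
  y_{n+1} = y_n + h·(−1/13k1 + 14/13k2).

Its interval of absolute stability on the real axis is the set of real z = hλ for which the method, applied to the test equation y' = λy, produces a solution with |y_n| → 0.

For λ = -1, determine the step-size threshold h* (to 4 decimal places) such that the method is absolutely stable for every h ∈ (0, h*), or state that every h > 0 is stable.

Test eqn y'=λy, z=hλ:
  k1=λy_n ⇒ h·k1=z·y_n;  k2=λ(1+3/11z)y_n ⇒ h·k2=z(1+3/11z)y_n
  y_{n+1}/y_n = 1 − 1/13z + 14/13z(1+3/11z) = 1 + z + 42/143z²
  R(z) = 1 + z + 42/143z².

Boundary: |R(x)|=1, x<0.
x=-1.44: |R|=0.1690
R=1: x+42/143x²=0 ⇒ x=−143/42=-3.4048; min R=1−1/(4·42/143)=0.1488>−1
Confirm numerically:
  x=-2.996: |R|=0.64031 <1
  x=-2.789: |R|=0.49560 <1
  x=-2.087: |R|=0.19226 <1
  x=-3.756: |R|=1.38747 >1
  x=-3.616: |R|=1.22434 >1
  x=-3.448: |R|=1.04379 >1
Stable set (-3.4048, 0).

(-3.4048,0); λ=-1 ⇒ h* = (143/42)/1 = 3.4048.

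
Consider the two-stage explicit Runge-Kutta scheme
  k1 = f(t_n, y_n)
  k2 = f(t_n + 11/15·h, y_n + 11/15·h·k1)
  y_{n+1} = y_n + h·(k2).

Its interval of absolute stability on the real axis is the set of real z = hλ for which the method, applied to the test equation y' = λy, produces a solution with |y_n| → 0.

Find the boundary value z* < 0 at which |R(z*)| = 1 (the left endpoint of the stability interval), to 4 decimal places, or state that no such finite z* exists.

left endpoint -1.3636.

Test eqn y'=λy, z=hλ:
  k1=λy_n ⇒ h·k1=z·y_n;  k2=λ(1+11/15z)y_n ⇒ h·k2=z(1+11/15z)y_n
  y_{n+1}/y_n = 1 + z(1+11/15z) = 1 + z + 11/15z²
  so R(z) = 1 + z + 11/15z².

Boundary: |R(x)|=1, x<0.
x=-1.1: |R|=0.7873
R=1: x+11/15x²=0 ⇒ x=−15/11=-1.3636; min R=1−1/(4·11/15)=0.6591>−1
Confirm numerically:
  x=-1.265: |R|=0.90850 <1
  x=-1.247: |R|=0.89334 <1
  x=-1.097: |R|=0.78550 <1
  x=-0.620: |R|=0.66189 <1
  x=-1.899: |R|=1.74555 >1
  x=-1.401: |R|=1.03839 >1
Stable set (-1.3636, 0).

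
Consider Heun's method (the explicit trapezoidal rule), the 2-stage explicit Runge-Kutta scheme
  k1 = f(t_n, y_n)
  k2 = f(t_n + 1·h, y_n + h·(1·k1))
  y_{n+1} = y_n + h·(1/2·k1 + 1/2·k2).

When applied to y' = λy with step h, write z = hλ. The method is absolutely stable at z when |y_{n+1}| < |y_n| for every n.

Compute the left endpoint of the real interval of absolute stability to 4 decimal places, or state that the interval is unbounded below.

left endpoint -2.0000.

Test eqn y'=λy, z=hλ:
  order 2, 2-stage ⇒ R(z)=1+z+z^2/2
  (e.g. R(-1.51)=0.63005, |R|=0.63005)

Need |R(x)|<1, x<0.
x=-1.51: |R|=0.6300
|R(-2.22)|=1.2442 |R(-1.87)|=0.8785 |R(-1.6)|=0.6800
Bisect:
  x_lo=-2.8094 |R|=2.1370  x_hi=-0.3991 |R|=0.6806
  mid=-1.60424 |R|=0.68255 →hi
  mid=-2.20683 |R|=1.22822 →lo
  mid=-1.90554 |R|=0.91000 →hi
  mid=-2.05618 |R|=1.05776 →lo
  mid=-1.98086 |R|=0.98104 →hi
  mid=-2.01852 |R|=1.01869 →lo
  mid=-1.99969 |R|=0.99969 →hi
  mid=-2.00911 |R|=1.00915 →lo
  ...
  [-2.00013,-1.99998] ⇒ x*=-2.0000
So |R|<1 on (-2.0000, 0).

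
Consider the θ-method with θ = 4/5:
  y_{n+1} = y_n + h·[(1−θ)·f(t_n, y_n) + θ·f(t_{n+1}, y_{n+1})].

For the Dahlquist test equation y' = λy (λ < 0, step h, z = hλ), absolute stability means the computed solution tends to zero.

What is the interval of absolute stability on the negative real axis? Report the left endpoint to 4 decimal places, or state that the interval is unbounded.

On y'=λy, z=hλ:
  y_{n+1} = y_n + z·[1/5·y_n + 4/5·y_{n+1}] ⇒ (1 − 4/5z)y_{n+1} = (1 + 1/5z)y_n
  so R(z) = (1 + 1/5z)/(1 − 4/5z).

Need |R(x)|<1, x<0.
x=-0.36: |R|=0.7205
x=-2: |R|=0.2308
x=-10: |R|=0.1111
x=-100: |R|=0.2346
θ=4/5≥1/2 ⇒ |1+1/5x|<|1−4/5x| ∀x<0 ⇒ stable on all of ℝ⁻.

(−∞, 0) — no finite endpoint.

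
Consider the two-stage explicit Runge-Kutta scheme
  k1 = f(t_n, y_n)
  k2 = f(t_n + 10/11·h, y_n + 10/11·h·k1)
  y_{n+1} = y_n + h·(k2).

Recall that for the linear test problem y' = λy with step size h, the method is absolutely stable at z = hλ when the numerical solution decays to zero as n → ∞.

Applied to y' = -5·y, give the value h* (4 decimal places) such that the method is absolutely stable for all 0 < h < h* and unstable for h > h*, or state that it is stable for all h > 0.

Set f=λy, z=hλ:
  k1=λy_n ⇒ h·k1=z·y_n;  k2=λ(1+10/11z)y_n ⇒ h·k2=z(1+10/11z)y_n
  y_{n+1}/y_n = 1 + z(1+10/11z) = 1 + z + 10/11z²
  ⇒ R(z) = 1 + z + 10/11z².

Find x<0 with |R(x)|<1.
x=-1.09: |R|=0.9901
R=1: x+10/11x²=0 ⇒ x=−11/10=-1.1000; min R=1−1/(4·10/11)=0.7250>−1
Confirm numerically:
  x=-1.012: |R|=0.91904 <1
  x=-0.986: |R|=0.89781 <1
  x=-0.876: |R|=0.82161 <1
  x=-0.830: |R|=0.79627 <1
  x=-1.311: |R|=1.25147 >1
  x=-1.131: |R|=1.03187 >1
So |R|<1 on (-1.1000, 0).

(-1.1000,0); λ=-5 ⇒ h* = (11/10)/5 = 0.2200.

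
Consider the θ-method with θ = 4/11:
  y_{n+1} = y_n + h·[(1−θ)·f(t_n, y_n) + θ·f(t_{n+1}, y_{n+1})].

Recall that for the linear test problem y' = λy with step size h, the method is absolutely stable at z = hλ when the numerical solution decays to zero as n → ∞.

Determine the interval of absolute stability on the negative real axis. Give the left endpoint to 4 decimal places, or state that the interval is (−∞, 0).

z∈(-7.3333,0).

With y'=λy (z=hλ):
  y_{n+1} = y_n + z·[7/11·y_n + 4/11·y_{n+1}] ⇒ (1 − 4/11z)y_{n+1} = (1 + 7/11z)y_n
  ⇒ R(z) = (1 + 7/11z)/(1 − 4/11z).

Solve |R(x)|<1 on ℝ⁻.
x=-0.5: |R|=0.5769
R=−1: 1+7/11x = −1+4/11x ⇒ -3/11x=2 ⇒ x=2/(-3/11)=-7.3333
Confirm numerically:
  x=-7.108: |R|=0.98286 <1
  x=-6.474: |R|=0.93013 <1
  x=-5.626: |R|=0.84712 <1
  x=-4.124: |R|=0.64984 <1
  x=-7.834: |R|=1.03548 >1
  x=-7.591: |R|=1.01869 >1
  x=-7.555: |R|=1.01613 >1
Interval (-7.3333, 0).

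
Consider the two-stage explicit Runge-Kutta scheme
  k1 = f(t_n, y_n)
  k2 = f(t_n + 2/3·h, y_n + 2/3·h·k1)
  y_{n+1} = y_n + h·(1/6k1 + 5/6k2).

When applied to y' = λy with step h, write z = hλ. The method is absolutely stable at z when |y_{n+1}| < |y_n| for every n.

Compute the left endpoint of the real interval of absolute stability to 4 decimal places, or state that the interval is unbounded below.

left endpoint -1.8000.

Test eqn y'=λy, z=hλ:
  k1=λy_n ⇒ h·k1=z·y_n;  k2=λ(1+2/3z)y_n ⇒ h·k2=z(1+2/3z)y_n
  y_{n+1}/y_n = 1 + 1/6z + 5/6z(1+2/3z) = 1 + z + 5/9z²
  ⇒ R(z) = 1 + z + 5/9z².

Need |R(x)|<1, x<0.
x=-0.36: |R|=0.7120
R=1: x+5/9x²=0 ⇒ x=−9/5=-1.8000; min R=1−1/(4·5/9)=0.5500>−1
Confirm numerically:
  x=-1.411: |R|=0.69507 <1
  x=-1.370: |R|=0.67272 <1
  x=-1.327: |R|=0.65129 <1
  x=-0.897: |R|=0.55000 <1
  x=-1.915: |R|=1.12235 >1
  x=-1.869: |R|=1.07164 >1
Interval (-1.8000, 0).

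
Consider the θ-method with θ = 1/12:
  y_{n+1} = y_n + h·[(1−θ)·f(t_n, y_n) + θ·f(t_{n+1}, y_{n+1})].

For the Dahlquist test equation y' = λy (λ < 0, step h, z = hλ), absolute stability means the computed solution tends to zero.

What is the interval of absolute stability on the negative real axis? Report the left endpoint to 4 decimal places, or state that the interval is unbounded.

Set f=λy, z=hλ:
  y_{n+1} = y_n + z·[11/12·y_n + 1/12·y_{n+1}] ⇒ (1 − 1/12z)y_{n+1} = (1 + 11/12z)y_n
  R(z) = (1 + 11/12z)/(1 − 1/12z).

Find x<0 with |R(x)|<1.
x=-0.72: |R|=0.3208
R=−1: 1+11/12x = −1+1/12x ⇒ -5/6x=2 ⇒ x=2/(-5/6)=-2.4000
Confirm numerically:
  x=-1.861: |R|=0.61114 <1
  x=-1.673: |R|=0.46830 <1
  x=-1.477: |R|=0.31513 <1
  x=-1.383: |R|=0.24008 <1
  x=-2.980: |R|=1.38718 >1
  x=-2.960: |R|=1.37433 >1
  x=-2.846: |R|=1.30042 >1
Stable set (-2.4000, 0).

z∈(-2.4000,0).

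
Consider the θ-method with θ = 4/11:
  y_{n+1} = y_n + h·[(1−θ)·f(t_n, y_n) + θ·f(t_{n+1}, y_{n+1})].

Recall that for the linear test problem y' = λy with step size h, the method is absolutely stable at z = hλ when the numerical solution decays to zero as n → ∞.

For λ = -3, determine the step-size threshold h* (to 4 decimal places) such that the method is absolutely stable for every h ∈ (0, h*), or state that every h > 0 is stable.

(-7.3333,0); λ=-3 ⇒ h* = (22/3)/3 = 2.4444.

With y'=λy (z=hλ):
  y_{n+1} = y_n + z·[7/11·y_n + 4/11·y_{n+1}] ⇒ (1 − 4/11z)y_{n+1} = (1 + 7/11z)y_n
  Hence R(z) = (1 + 7/11z)/(1 − 4/11z).

Boundary: |R(x)|=1, x<0.
x=-1.61: |R|=0.0155
R=−1: 1+7/11x = −1+4/11x ⇒ -3/11x=2 ⇒ x=2/(-3/11)=-7.3333
Confirm numerically:
  x=-5.590: |R|=0.84323 <1
  x=-5.160: |R|=0.79393 <1
  x=-4.796: |R|=0.74781 <1
  x=-3.807: |R|=0.59665 <1
  x=-7.894: |R|=1.03951 >1
  x=-7.684: |R|=1.02521 >1
  x=-7.533: |R|=1.01456 >1
Interval (-7.3333, 0).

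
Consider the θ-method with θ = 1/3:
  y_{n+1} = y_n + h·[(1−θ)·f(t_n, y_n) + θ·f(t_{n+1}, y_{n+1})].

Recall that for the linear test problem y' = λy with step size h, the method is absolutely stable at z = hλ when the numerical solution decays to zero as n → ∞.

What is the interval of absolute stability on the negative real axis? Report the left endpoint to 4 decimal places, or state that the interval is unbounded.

Set f=λy, z=hλ:
  y_{n+1} = y_n + z·[2/3·y_n + 1/3·y_{n+1}] ⇒ (1 − 1/3z)y_{n+1} = (1 + 2/3z)y_n
  ⇒ R(z) = (1 + 2/3z)/(1 − 1/3z).

Boundary: |R(x)|=1, x<0.
x=-0.38: |R|=0.6627
R=−1: 1+2/3x = −1+1/3x ⇒ -1/3x=2 ⇒ x=2/(-1/3)=-6.0000
Confirm numerically:
  x=-5.108: |R|=0.88999 <1
  x=-4.340: |R|=0.77384 <1
  x=-3.058: |R|=0.51436 <1
  x=-6.591: |R|=1.06162 >1
  x=-6.223: |R|=1.02418 >1
  x=-6.207: |R|=1.02248 >1
Interval (-6.0000, 0).

z∈(-6.0000,0).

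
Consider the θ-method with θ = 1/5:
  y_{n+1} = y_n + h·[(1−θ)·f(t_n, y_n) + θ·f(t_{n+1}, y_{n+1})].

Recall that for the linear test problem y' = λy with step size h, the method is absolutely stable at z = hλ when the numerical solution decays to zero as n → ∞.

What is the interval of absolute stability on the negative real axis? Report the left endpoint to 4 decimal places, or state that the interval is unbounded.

(-3.3333, 0).

With y'=λy (z=hλ):
  y_{n+1} = y_n + z·[4/5·y_n + 1/5·y_{n+1}] ⇒ (1 − 1/5z)y_{n+1} = (1 + 4/5z)y_n
  Hence R(z) = (1 + 4/5z)/(1 − 1/5z).

Need |R(x)|<1, x<0.
x=-1.71: |R|=0.2742
R=−1: 1+4/5x = −1+1/5x ⇒ -3/5x=2 ⇒ x=2/(-3/5)=-3.3333
Confirm numerically:
  x=-3.005: |R|=0.87695 <1
  x=-2.835: |R|=0.80919 <1
  x=-1.697: |R|=0.26699 <1
  x=-1.664: |R|=0.24850 <1
  x=-3.873: |R|=1.18246 >1
  x=-3.829: |R|=1.16842 >1
  x=-3.672: |R|=1.11716 >1
So |R|<1 on (-3.3333, 0).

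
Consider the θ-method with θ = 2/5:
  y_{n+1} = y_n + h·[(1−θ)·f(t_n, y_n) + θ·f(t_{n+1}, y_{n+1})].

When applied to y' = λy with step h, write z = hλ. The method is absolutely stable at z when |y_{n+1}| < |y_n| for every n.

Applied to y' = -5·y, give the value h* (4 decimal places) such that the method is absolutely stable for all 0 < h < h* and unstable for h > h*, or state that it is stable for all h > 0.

Test eqn y'=λy, z=hλ:
  y_{n+1} = y_n + z·[3/5·y_n + 2/5·y_{n+1}] ⇒ (1 − 2/5z)y_{n+1} = (1 + 3/5z)y_n
  Hence R(z) = (1 + 3/5z)/(1 − 2/5z).

Boundary: |R(x)|=1, x<0.
x=-0.3: |R|=0.7321
R=−1: 1+3/5x = −1+2/5x ⇒ -1/5x=2 ⇒ x=2/(-1/5)=-10.0000
Confirm numerically:
  x=-7.197: |R|=0.85547 <1
  x=-6.749: |R|=0.82425 <1
  x=-5.710: |R|=0.73873 <1
  x=-10.549: |R|=1.02104 >1
  x=-10.379: |R|=1.01471 >1
  x=-10.025: |R|=1.00100 >1
Stable set (-10.0000, 0).

(-10.0000,0); λ=-5 ⇒ h* = (10)/5 = 2.0000.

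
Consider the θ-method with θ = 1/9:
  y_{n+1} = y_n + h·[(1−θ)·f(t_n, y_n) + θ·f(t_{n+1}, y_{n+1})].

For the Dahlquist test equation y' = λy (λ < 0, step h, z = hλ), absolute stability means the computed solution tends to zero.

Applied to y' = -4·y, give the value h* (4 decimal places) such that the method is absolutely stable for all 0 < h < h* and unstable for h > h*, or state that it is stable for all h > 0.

With y'=λy (z=hλ):
  y_{n+1} = y_n + z·[8/9·y_n + 1/9·y_{n+1}] ⇒ (1 − 1/9z)y_{n+1} = (1 + 8/9z)y_n
  ⇒ R(z) = (1 + 8/9z)/(1 − 1/9z).

Need |R(x)|<1, x<0.
x=-1.14: |R|=0.0118
R=−1: 1+8/9x = −1+1/9x ⇒ -7/9x=2 ⇒ x=2/(-7/9)=-2.5714
Confirm numerically:
  x=-2.476: |R|=0.94179 <1
  x=-2.165: |R|=0.74519 <1
  x=-2.121: |R|=0.71648 <1
  x=-1.382: |R|=0.19804 <1
  x=-3.130: |R|=1.32234 >1
  x=-2.634: |R|=1.03765 >1
Interval (-2.5714, 0).

(-2.5714,0); λ=-4 ⇒ h* = (18/7)/4 = 0.6429.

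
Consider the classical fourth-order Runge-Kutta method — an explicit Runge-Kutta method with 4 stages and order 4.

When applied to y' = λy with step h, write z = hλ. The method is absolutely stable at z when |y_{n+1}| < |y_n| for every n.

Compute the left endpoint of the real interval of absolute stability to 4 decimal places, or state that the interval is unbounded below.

Set f=λy, z=hλ:
  order 4, 4-stage ⇒ R(z)=1+z+z^2/2+z^3/6+z^4/24
  (e.g. R(-1.78)=0.28252, |R|=0.28252)

Solve |R(x)|<1 on ℝ⁻.
x=-1.78: |R|=0.2825
|R(-3.06)|=1.4996 |R(-2.89)|=1.1697 |R(-1.87)|=0.2981
Bisect:
  x_lo=-3.6216 |R|=3.1875  x_hi=-0.0863 |R|=0.9173
  mid=-1.85395 |R|=0.29481 →hi
  mid=-2.73777 |R|=0.93069 →hi
  mid=-3.17969 |R|=1.77671 →lo
  mid=-2.95873 |R|=1.29456 →lo
  mid=-2.84825 |R|=1.09914 →lo
  mid=-2.79301 |R|=1.01170 →lo
  mid=-2.76539 |R|=0.97041 →hi
  mid=-2.77920 |R|=0.99085 →hi
  ...
  [-2.78546,-2.78524] ⇒ x*=-2.7853
Interval (-2.7853, 0).

left endpoint -2.7853.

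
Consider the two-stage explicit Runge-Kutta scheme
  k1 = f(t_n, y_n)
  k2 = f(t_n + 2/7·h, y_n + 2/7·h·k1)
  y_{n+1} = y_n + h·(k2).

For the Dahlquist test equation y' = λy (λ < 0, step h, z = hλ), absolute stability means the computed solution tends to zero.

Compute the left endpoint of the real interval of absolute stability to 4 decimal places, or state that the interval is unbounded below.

Set f=λy, z=hλ:
  k1=λy_n ⇒ h·k1=z·y_n;  k2=λ(1+2/7z)y_n ⇒ h·k2=z(1+2/7z)y_n
  y_{n+1}/y_n = 1 + z(1+2/7z) = 1 + z + 2/7z²
  ⇒ R(z) = 1 + z + 2/7z².

Solve |R(x)|<1 on ℝ⁻.
x=-0.72: |R|=0.4281
R=1: x+2/7x²=0 ⇒ x=−7/2=-3.5000; min R=1−1/(4·2/7)=0.1250>−1
Confirm numerically:
  x=-2.930: |R|=0.52283 <1
  x=-2.900: |R|=0.50286 <1
  x=-1.912: |R|=0.13250 <1
  x=-1.513: |R|=0.14105 <1
  x=-3.939: |R|=1.49406 >1
  x=-3.796: |R|=1.32103 >1
Stable set (-3.5000, 0).

left endpoint -3.5000.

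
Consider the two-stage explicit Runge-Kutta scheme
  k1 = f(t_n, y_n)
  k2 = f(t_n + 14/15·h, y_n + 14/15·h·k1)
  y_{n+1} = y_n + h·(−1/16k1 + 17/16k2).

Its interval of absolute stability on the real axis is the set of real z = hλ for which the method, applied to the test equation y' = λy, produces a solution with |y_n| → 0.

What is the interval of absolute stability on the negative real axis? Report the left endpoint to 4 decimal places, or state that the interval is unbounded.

Test eqn y'=λy, z=hλ:
  k1=λy_n ⇒ h·k1=z·y_n;  k2=λ(1+14/15z)y_n ⇒ h·k2=z(1+14/15z)y_n
  y_{n+1}/y_n = 1 − 1/16z + 17/16z(1+14/15z) = 1 + z + 119/120z²
  so R(z) = 1 + z + 119/120z².

Boundary: |R(x)|=1, x<0.
x=-0.46: |R|=0.7498
R=1: x+119/120x²=0 ⇒ x=−120/119=-1.0084; min R=1−1/(4·119/120)=0.7479>−1
Confirm numerically:
  x=-0.808: |R|=0.83942 <1
  x=-0.703: |R|=0.78709 <1
  x=-0.493: |R|=0.74802 <1
  x=-1.350: |R|=1.45731 >1
  x=-1.175: |R|=1.19412 >1
  x=-1.048: |R|=1.04115 >1
Interval (-1.0084, 0).

z∈(-1.0084,0).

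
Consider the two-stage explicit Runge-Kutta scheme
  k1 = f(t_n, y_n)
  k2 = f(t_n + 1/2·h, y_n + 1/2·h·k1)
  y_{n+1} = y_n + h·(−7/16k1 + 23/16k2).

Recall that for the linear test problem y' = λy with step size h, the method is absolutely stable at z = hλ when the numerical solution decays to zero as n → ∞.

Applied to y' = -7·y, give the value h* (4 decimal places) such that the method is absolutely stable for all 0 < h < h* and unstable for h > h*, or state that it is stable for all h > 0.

(-1.3913,0); λ=-7 ⇒ h* = (32/23)/7 = 0.1988.

Set f=λy, z=hλ:
  k1=λy_n ⇒ h·k1=z·y_n;  k2=λ(1+1/2z)y_n ⇒ h·k2=z(1+1/2z)y_n
  y_{n+1}/y_n = 1 − 7/16z + 23/16z(1+1/2z) = 1 + z + 23/32z²
  Hence R(z) = 1 + z + 23/32z².

Find x<0 with |R(x)|<1.
x=-0.52: |R|=0.6744
R=1: x+23/32x²=0 ⇒ x=−32/23=-1.3913; min R=1−1/(4·23/32)=0.6522>−1
Confirm numerically:
  x=-1.309: |R|=0.92256 <1
  x=-1.115: |R|=0.77857 <1
  x=-0.737: |R|=0.65340 <1
  x=-1.803: |R|=1.53352 >1
  x=-1.486: |R|=1.10114 >1
Interval (-1.3913, 0).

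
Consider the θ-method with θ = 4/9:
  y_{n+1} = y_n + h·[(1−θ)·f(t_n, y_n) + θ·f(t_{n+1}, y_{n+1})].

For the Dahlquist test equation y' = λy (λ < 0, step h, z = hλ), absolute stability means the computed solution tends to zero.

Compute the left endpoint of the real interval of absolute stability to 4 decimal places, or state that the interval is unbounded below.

left endpoint -18.0000.

On y'=λy, z=hλ:
  y_{n+1} = y_n + z·[5/9·y_n + 4/9·y_{n+1}] ⇒ (1 − 4/9z)y_{n+1} = (1 + 5/9z)y_n
  so R(z) = (1 + 5/9z)/(1 − 4/9z).

Need |R(x)|<1, x<0.
x=-1.17: |R|=0.2303
R=−1: 1+5/9x = −1+4/9x ⇒ -1/9x=2 ⇒ x=2/(-1/9)=-18.0000
Confirm numerically:
  x=-16.039: |R|=0.97319 <1
  x=-14.166: |R|=0.94161 <1
  x=-12.606: |R|=0.90923 <1
  x=-18.553: |R|=1.00665 >1
  x=-18.531: |R|=1.00639 >1
  x=-18.498: |R|=1.00600 >1
Stable set (-18.0000, 0).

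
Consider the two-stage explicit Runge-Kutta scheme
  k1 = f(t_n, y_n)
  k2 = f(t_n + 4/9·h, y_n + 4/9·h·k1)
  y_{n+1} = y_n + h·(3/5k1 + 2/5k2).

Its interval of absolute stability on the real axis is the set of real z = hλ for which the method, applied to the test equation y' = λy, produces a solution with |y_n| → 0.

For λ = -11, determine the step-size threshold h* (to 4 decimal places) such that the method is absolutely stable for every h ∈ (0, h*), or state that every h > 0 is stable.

With y'=λy (z=hλ):
  k1=λy_n ⇒ h·k1=z·y_n;  k2=λ(1+4/9z)y_n ⇒ h·k2=z(1+4/9z)y_n
  y_{n+1}/y_n = 1 + 3/5z + 2/5z(1+4/9z) = 1 + z + 8/45z²
  R(z) = 1 + z + 8/45z².

Need |R(x)|<1, x<0.
x=-0.62: |R|=0.4483
R=1: x+8/45x²=0 ⇒ x=−45/8=-5.6250; min R=1−1/(4·8/45)=-0.4062>−1
Confirm numerically:
  x=-5.601: |R|=0.97610 <1
  x=-4.739: |R|=0.25355 <1
  x=-3.588: |R|=0.29933 <1
  x=-5.853: |R|=1.23724 >1
  x=-5.669: |R|=1.04434 >1
  x=-5.653: |R|=1.02814 >1
Interval (-5.6250, 0).

(-5.6250,0); λ=-11 ⇒ h* = (45/8)/11 = 0.5114.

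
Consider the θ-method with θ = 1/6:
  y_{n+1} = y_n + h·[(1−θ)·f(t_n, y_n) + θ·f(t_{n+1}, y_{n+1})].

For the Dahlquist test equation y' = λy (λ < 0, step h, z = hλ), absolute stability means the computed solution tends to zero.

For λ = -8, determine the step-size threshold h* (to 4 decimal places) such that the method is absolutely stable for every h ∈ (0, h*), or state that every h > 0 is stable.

(-3.0000,0); λ=-8 ⇒ h* = (3)/8 = 0.3750.

Set f=λy, z=hλ:
  y_{n+1} = y_n + z·[5/6·y_n + 1/6·y_{n+1}] ⇒ (1 − 1/6z)y_{n+1} = (1 + 5/6z)y_n
  Hence R(z) = (1 + 5/6z)/(1 − 1/6z).

Solve |R(x)|<1 on ℝ⁻.
x=-1.05: |R|=0.1064
R=−1: 1+5/6x = −1+1/6x ⇒ -2/3x=2 ⇒ x=2/(-2/3)=-3.0000
Confirm numerically:
  x=-1.911: |R|=0.44937 <1
  x=-1.719: |R|=0.33618 <1
  x=-1.592: |R|=0.25817 <1
  x=-1.237: |R|=0.02556 <1
  x=-3.282: |R|=1.12153 >1
  x=-3.206: |R|=1.08951 >1
Interval (-3.0000, 0).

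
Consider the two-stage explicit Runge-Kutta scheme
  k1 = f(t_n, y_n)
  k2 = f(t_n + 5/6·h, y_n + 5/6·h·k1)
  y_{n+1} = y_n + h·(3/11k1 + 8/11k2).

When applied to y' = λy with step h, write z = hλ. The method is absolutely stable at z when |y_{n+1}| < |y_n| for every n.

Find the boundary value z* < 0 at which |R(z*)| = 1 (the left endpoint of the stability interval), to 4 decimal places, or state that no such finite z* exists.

z* = -1.6500.

Test eqn y'=λy, z=hλ:
  k1=λy_n ⇒ h·k1=z·y_n;  k2=λ(1+5/6z)y_n ⇒ h·k2=z(1+5/6z)y_n
  y_{n+1}/y_n = 1 + 3/11z + 8/11z(1+5/6z) = 1 + z + 20/33z²
  so R(z) = 1 + z + 20/33z².

Need |R(x)|<1, x<0.
x=-1.68: |R|=1.0305
R=1: x+20/33x²=0 ⇒ x=−33/20=-1.6500; min R=1−1/(4·20/33)=0.5875>−1
Confirm numerically:
  x=-1.611: |R|=0.96192 <1
  x=-0.891: |R|=0.59014 <1
  x=-0.740: |R|=0.59188 <1
  x=-2.132: |R|=1.62280 >1
  x=-1.842: |R|=1.21434 >1
  x=-1.716: |R|=1.06864 >1
Stable set (-1.6500, 0).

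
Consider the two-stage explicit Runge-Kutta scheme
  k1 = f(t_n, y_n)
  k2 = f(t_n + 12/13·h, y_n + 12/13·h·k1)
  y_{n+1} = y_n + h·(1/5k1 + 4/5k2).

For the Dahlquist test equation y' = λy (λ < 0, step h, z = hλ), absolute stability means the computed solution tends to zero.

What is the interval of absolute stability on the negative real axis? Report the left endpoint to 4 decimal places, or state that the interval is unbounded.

z∈(-1.3542,0).

With y'=λy (z=hλ):
  k1=λy_n ⇒ h·k1=z·y_n;  k2=λ(1+12/13z)y_n ⇒ h·k2=z(1+12/13z)y_n
  y_{n+1}/y_n = 1 + 1/5z + 4/5z(1+12/13z) = 1 + z + 48/65z²
  Hence R(z) = 1 + z + 48/65z².

Need |R(x)|<1, x<0.
x=-0.32: |R|=0.7556
R=1: x+48/65x²=0 ⇒ x=−65/48=-1.3542; min R=1−1/(4·48/65)=0.6615>−1
Confirm numerically:
  x=-1.162: |R|=0.83510 <1
  x=-0.871: |R|=0.68923 <1
  x=-0.783: |R|=0.66974 <1
  x=-0.759: |R|=0.66641 <1
  x=-1.930: |R|=1.82070 >1
  x=-1.762: |R|=1.53066 >1
Stable set (-1.3542, 0).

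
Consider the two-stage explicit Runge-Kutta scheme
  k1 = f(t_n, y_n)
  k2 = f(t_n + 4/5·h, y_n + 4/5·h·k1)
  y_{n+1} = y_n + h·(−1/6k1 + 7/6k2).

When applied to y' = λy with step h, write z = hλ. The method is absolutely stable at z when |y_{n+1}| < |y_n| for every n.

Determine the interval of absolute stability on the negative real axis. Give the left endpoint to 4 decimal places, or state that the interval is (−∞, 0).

(-1.0714, 0).

Test eqn y'=λy, z=hλ:
  k1=λy_n ⇒ h·k1=z·y_n;  k2=λ(1+4/5z)y_n ⇒ h·k2=z(1+4/5z)y_n
  y_{n+1}/y_n = 1 − 1/6z + 7/6z(1+4/5z) = 1 + z + 14/15z²
  Hence R(z) = 1 + z + 14/15z².

Find x<0 with |R(x)|<1.
x=-0.85: |R|=0.8243
R=1: x+14/15x²=0 ⇒ x=−15/14=-1.0714; min R=1−1/(4·14/15)=0.7321>−1
Confirm numerically:
  x=-0.957: |R|=0.89779 <1
  x=-0.704: |R|=0.75857 <1
  x=-0.432: |R|=0.74218 <1
  x=-1.623: |R|=1.83552 >1
  x=-1.331: |R|=1.32246 >1
  x=-1.250: |R|=1.20833 >1
So |R|<1 on (-1.0714, 0).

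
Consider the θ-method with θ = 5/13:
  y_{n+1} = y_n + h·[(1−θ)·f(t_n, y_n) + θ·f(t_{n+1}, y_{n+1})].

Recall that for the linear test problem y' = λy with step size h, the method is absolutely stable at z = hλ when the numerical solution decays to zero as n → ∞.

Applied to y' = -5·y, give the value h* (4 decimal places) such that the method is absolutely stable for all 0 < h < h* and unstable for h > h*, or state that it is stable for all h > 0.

(-8.6667,0); λ=-5 ⇒ h* = (26/3)/5 = 1.7333.

On y'=λy, z=hλ:
  y_{n+1} = y_n + z·[8/13·y_n + 5/13·y_{n+1}] ⇒ (1 − 5/13z)y_{n+1} = (1 + 8/13z)y_n
  Hence R(z) = (1 + 8/13z)/(1 − 5/13z).

Solve |R(x)|<1 on ℝ⁻.
x=-1.5: |R|=0.0488
R=−1: 1+8/13x = −1+5/13x ⇒ -3/13x=2 ⇒ x=2/(-3/13)=-8.6667
Confirm numerically:
  x=-8.394: |R|=0.98512 <1
  x=-6.691: |R|=0.87241 <1
  x=-5.388: |R|=0.75373 <1
  x=-3.566: |R|=0.50367 <1
  x=-9.223: |R|=1.02823 >1
  x=-9.049: |R|=1.01969 >1
Stable set (-8.6667, 0).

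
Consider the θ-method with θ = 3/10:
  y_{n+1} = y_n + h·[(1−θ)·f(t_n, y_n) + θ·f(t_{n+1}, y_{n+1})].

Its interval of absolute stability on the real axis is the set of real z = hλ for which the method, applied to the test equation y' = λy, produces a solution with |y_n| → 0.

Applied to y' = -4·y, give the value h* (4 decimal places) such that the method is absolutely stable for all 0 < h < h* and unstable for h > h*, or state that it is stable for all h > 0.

With y'=λy (z=hλ):
  y_{n+1} = y_n + z·[7/10·y_n + 3/10·y_{n+1}] ⇒ (1 − 3/10z)y_{n+1} = (1 + 7/10z)y_n
  so R(z) = (1 + 7/10z)/(1 − 3/10z).

Boundary: |R(x)|=1, x<0.
x=-1.15: |R|=0.1450
R=−1: 1+7/10x = −1+3/10x ⇒ -2/5x=2 ⇒ x=2/(-2/5)=-5.0000
Confirm numerically:
  x=-4.676: |R|=0.94606 <1
  x=-4.674: |R|=0.94572 <1
  x=-3.325: |R|=0.66458 <1
  x=-2.474: |R|=0.42004 <1
  x=-5.360: |R|=1.05521 >1
  x=-5.299: |R|=1.04618 >1
So |R|<1 on (-5.0000, 0).

(-5.0000,0); λ=-4 ⇒ h* = (5)/4 = 1.2500.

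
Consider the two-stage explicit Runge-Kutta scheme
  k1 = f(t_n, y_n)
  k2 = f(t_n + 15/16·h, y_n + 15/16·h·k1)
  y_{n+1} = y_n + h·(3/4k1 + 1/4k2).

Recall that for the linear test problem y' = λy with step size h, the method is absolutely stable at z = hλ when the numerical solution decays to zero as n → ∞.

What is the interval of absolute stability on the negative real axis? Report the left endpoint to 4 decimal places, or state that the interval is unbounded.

Test eqn y'=λy, z=hλ:
  k1=λy_n ⇒ h·k1=z·y_n;  k2=λ(1+15/16z)y_n ⇒ h·k2=z(1+15/16z)y_n
  y_{n+1}/y_n = 1 + 3/4z + 1/4z(1+15/16z) = 1 + z + 15/64z²
  Hence R(z) = 1 + z + 15/64z².

Solve |R(x)|<1 on ℝ⁻.
x=-1.65: |R|=0.0119
R=1: x+15/64x²=0 ⇒ x=−64/15=-4.2667; min R=1−1/(4·15/64)=-0.0667>−1
Confirm numerically:
  x=-4.001: |R|=0.75088 <1
  x=-2.726: |R|=0.01566 <1
  x=-2.293: |R|=0.06069 <1
  x=-4.731: |R|=1.51487 >1
  x=-4.563: |R|=1.31691 >1
  x=-4.397: |R|=1.13431 >1
So |R|<1 on (-4.2667, 0).

z∈(-4.2667,0).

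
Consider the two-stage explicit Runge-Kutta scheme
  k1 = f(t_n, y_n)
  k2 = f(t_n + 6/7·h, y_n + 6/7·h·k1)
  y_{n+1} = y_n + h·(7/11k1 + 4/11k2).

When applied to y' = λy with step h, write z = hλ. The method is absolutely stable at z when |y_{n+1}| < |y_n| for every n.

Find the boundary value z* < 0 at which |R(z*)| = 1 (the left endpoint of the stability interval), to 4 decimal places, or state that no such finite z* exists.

left endpoint -3.2083.

Set f=λy, z=hλ:
  k1=λy_n ⇒ h·k1=z·y_n;  k2=λ(1+6/7z)y_n ⇒ h·k2=z(1+6/7z)y_n
  y_{n+1}/y_n = 1 + 7/11z + 4/11z(1+6/7z) = 1 + z + 24/77z²
  R(z) = 1 + z + 24/77z².

Boundary: |R(x)|=1, x<0.
x=-1.75: |R|=0.2045
R=1: x+24/77x²=0 ⇒ x=−77/24=-3.2083; min R=1−1/(4·24/77)=0.1979>−1
Confirm numerically:
  x=-3.151: |R|=0.94369 <1
  x=-3.090: |R|=0.88603 <1
  x=-1.528: |R|=0.19972 <1
  x=-1.336: |R|=0.22033 <1
  x=-3.524: |R|=1.34672 >1
  x=-3.333: |R|=1.12951 >1
  x=-3.233: |R|=1.02486 >1
Stable set (-3.2083, 0).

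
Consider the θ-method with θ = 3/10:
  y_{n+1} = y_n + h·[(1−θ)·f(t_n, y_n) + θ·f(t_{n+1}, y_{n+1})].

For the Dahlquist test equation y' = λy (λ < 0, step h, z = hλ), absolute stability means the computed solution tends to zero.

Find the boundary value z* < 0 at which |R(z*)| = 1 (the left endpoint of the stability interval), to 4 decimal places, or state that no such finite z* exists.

With y'=λy (z=hλ):
  y_{n+1} = y_n + z·[7/10·y_n + 3/10·y_{n+1}] ⇒ (1 − 3/10z)y_{n+1} = (1 + 7/10z)y_n
  ⇒ R(z) = (1 + 7/10z)/(1 − 3/10z).

Find x<0 with |R(x)|<1.
x=-1.09: |R|=0.1786
R=−1: 1+7/10x = −1+3/10x ⇒ -2/5x=2 ⇒ x=2/(-2/5)=-5.0000
Confirm numerically:
  x=-4.717: |R|=0.95313 <1
  x=-2.725: |R|=0.49931 <1
  x=-2.007: |R|=0.25273 <1
  x=-5.315: |R|=1.04856 >1
  x=-5.221: |R|=1.03445 >1
Stable set (-5.0000, 0).

z* = -5.0000.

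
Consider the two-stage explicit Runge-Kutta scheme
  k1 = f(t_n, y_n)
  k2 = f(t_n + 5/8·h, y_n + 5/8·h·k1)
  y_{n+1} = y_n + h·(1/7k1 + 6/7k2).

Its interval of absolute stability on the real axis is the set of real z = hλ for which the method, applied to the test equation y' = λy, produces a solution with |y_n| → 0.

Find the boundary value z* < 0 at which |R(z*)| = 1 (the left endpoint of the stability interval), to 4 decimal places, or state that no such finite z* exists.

Test eqn y'=λy, z=hλ:
  k1=λy_n ⇒ h·k1=z·y_n;  k2=λ(1+5/8z)y_n ⇒ h·k2=z(1+5/8z)y_n
  y_{n+1}/y_n = 1 + 1/7z + 6/7z(1+5/8z) = 1 + z + 15/28z²
  ⇒ R(z) = 1 + z + 15/28z².

Boundary: |R(x)|=1, x<0.
x=-0.34: |R|=0.7219
R=1: x+15/28x²=0 ⇒ x=−28/15=-1.8667; min R=1−1/(4·15/28)=0.5333>−1
Confirm numerically:
  x=-1.273: |R|=0.59514 <1
  x=-1.222: |R|=0.57797 <1
  x=-1.062: |R|=0.54220 <1
  x=-2.141: |R|=1.31465 >1
  x=-2.017: |R|=1.16244 >1
So |R|<1 on (-1.8667, 0).

z* = -1.8667.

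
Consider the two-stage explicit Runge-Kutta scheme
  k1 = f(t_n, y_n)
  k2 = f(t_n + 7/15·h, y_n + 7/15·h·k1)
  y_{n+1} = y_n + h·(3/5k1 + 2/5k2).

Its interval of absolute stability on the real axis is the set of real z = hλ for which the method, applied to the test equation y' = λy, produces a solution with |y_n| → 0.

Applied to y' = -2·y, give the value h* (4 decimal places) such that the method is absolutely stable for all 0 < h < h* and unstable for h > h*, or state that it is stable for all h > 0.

With y'=λy (z=hλ):
  k1=λy_n ⇒ h·k1=z·y_n;  k2=λ(1+7/15z)y_n ⇒ h·k2=z(1+7/15z)y_n
  y_{n+1}/y_n = 1 + 3/5z + 2/5z(1+7/15z) = 1 + z + 14/75z²
  Hence R(z) = 1 + z + 14/75z².

Boundary: |R(x)|=1, x<0.
x=-1.55: |R|=0.1015
R=1: x+14/75x²=0 ⇒ x=−75/14=-5.3571; min R=1−1/(4·14/75)=-0.3393>−1
Confirm numerically:
  x=-4.056: |R|=0.01488 <1
  x=-2.878: |R|=0.33186 <1
  x=-2.665: |R|=0.33925 <1
  x=-5.822: |R|=1.50519 >1
  x=-5.736: |R|=1.40565 >1
  x=-5.387: |R|=1.03002 >1
So |R|<1 on (-5.3571, 0).

(-5.3571,0); λ=-2 ⇒ h* = (75/14)/2 = 2.6786.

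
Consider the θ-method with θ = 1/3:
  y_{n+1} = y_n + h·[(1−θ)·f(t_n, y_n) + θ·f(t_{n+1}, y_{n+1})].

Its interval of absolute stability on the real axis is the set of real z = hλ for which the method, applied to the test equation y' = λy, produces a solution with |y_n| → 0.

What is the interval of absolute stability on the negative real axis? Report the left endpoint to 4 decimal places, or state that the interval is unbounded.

(-6.0000, 0).

On y'=λy, z=hλ:
  y_{n+1} = y_n + z·[2/3·y_n + 1/3·y_{n+1}] ⇒ (1 − 1/3z)y_{n+1} = (1 + 2/3z)y_n
  Hence R(z) = (1 + 2/3z)/(1 − 1/3z).

Boundary: |R(x)|=1, x<0.
x=-1.67: |R|=0.0728
R=−1: 1+2/3x = −1+1/3x ⇒ -1/3x=2 ⇒ x=2/(-1/3)=-6.0000
Confirm numerically:
  x=-5.341: |R|=0.92099 <1
  x=-4.788: |R|=0.84438 <1
  x=-4.147: |R|=0.74073 <1
  x=-6.520: |R|=1.05462 >1
  x=-6.302: |R|=1.03247 >1
So |R|<1 on (-6.0000, 0).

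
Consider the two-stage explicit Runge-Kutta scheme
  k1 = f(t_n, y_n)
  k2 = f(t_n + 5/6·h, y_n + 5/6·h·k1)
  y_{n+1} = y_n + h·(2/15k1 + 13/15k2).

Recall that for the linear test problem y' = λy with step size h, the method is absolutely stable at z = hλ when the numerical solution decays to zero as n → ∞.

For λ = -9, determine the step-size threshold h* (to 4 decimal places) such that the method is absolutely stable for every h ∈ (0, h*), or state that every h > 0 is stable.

Set f=λy, z=hλ:
  k1=λy_n ⇒ h·k1=z·y_n;  k2=λ(1+5/6z)y_n ⇒ h·k2=z(1+5/6z)y_n
  y_{n+1}/y_n = 1 + 2/15z + 13/15z(1+5/6z) = 1 + z + 13/18z²
  R(z) = 1 + z + 13/18z².

Solve |R(x)|<1 on ℝ⁻.
x=-1.52: |R|=1.1486
R=1: x+13/18x²=0 ⇒ x=−18/13=-1.3846; min R=1−1/(4·13/18)=0.6538>−1
Confirm numerically:
  x=-0.934: |R|=0.69603 <1
  x=-0.745: |R|=0.65585 <1
  x=-0.556: |R|=0.66726 <1
  x=-1.734: |R|=1.43755 >1
  x=-1.605: |R|=1.25546 >1
Interval (-1.3846, 0).

(-1.3846,0); λ=-9 ⇒ h* = (18/13)/9 = 0.1538.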